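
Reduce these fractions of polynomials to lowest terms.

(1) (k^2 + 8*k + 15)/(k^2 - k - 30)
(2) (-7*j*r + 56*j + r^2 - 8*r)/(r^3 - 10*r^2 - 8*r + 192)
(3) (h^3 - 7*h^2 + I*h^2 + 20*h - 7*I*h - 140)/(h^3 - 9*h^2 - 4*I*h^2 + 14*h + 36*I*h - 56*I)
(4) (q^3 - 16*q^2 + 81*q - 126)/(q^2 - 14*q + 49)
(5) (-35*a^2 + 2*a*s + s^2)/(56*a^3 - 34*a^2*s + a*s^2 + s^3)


(1) = (k + 3)/(k - 6)
(2) = (-7*j + r)/(r^2 - 2*r - 24)
(3) = (h + 5*I)/(h - 2)
(4) = (q^2 - 9*q + 18)/(q - 7)
(5) = (-5*a + s)/(8*a^2 - 6*a*s + s^2)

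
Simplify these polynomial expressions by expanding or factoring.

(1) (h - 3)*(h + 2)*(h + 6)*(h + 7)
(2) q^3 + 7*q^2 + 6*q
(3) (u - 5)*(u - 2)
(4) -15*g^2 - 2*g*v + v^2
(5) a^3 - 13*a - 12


(1) = h^4 + 12*h^3 + 23*h^2 - 120*h - 252
(2) = q*(q + 1)*(q + 6)
(3) = u^2 - 7*u + 10
(4) = (-5*g + v)*(3*g + v)
(5) = (a - 4)*(a + 1)*(a + 3)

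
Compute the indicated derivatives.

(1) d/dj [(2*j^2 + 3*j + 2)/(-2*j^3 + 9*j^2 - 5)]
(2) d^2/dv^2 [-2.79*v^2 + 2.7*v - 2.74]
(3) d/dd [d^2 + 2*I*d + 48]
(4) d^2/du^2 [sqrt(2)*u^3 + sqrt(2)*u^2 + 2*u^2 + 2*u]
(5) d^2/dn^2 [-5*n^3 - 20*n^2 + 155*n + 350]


(1) = (4*j^4 + 12*j^3 - 15*j^2 - 56*j - 15)/(4*j^6 - 36*j^5 + 81*j^4 + 20*j^3 - 90*j^2 + 25)
(2) = -5.58000000000000
(3) = 2*d + 2*I
(4) = 6*sqrt(2)*u + 2*sqrt(2) + 4
(5) = -30*n - 40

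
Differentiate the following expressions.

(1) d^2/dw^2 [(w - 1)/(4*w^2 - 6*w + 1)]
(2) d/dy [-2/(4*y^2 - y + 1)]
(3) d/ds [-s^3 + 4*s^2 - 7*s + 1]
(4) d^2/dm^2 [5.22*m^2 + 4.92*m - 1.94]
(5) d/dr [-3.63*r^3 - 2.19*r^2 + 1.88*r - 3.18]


(1) = 4*((5 - 6*w)*(4*w^2 - 6*w + 1) + 2*(w - 1)*(4*w - 3)^2)/(4*w^2 - 6*w + 1)^3
(2) = 2*(8*y - 1)/(4*y^2 - y + 1)^2
(3) = -3*s^2 + 8*s - 7
(4) = 10.4400000000000
(5) = -10.89*r^2 - 4.38*r + 1.88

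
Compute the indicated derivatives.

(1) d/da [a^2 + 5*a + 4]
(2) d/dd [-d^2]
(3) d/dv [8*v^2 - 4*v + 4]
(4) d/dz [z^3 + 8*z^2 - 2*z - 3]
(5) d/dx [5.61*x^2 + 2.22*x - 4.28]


(1) = 2*a + 5
(2) = -2*d
(3) = 16*v - 4
(4) = 3*z^2 + 16*z - 2
(5) = 11.22*x + 2.22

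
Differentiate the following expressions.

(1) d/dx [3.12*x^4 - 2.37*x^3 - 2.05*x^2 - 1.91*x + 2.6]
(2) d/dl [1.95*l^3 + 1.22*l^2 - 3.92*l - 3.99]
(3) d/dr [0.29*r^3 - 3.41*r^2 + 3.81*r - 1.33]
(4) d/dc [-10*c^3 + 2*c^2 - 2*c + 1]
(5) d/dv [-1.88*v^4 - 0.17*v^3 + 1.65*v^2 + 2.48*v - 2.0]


(1) = 12.48*x^3 - 7.11*x^2 - 4.1*x - 1.91
(2) = 5.85*l^2 + 2.44*l - 3.92
(3) = 0.87*r^2 - 6.82*r + 3.81
(4) = -30*c^2 + 4*c - 2
(5) = -7.52*v^3 - 0.51*v^2 + 3.3*v + 2.48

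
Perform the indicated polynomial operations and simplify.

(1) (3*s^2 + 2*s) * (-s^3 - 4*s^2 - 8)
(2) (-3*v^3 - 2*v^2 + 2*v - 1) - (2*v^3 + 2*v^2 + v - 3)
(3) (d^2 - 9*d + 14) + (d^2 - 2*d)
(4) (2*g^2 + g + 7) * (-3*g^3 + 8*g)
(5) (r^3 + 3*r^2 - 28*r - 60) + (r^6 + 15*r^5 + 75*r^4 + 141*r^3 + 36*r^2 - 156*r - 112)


(1) = -3*s^5 - 14*s^4 - 8*s^3 - 24*s^2 - 16*s
(2) = -5*v^3 - 4*v^2 + v + 2
(3) = 2*d^2 - 11*d + 14
(4) = -6*g^5 - 3*g^4 - 5*g^3 + 8*g^2 + 56*g
(5) = r^6 + 15*r^5 + 75*r^4 + 142*r^3 + 39*r^2 - 184*r - 172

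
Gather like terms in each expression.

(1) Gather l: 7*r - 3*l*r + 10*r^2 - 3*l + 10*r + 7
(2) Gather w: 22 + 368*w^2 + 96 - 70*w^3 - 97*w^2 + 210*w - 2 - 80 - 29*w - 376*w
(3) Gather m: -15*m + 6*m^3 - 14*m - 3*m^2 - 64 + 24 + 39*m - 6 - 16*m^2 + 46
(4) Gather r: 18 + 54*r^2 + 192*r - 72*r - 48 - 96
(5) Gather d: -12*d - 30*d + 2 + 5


(1) = l*(-3*r - 3) + 10*r^2 + 17*r + 7
(2) = -70*w^3 + 271*w^2 - 195*w + 36
(3) = 6*m^3 - 19*m^2 + 10*m
(4) = 54*r^2 + 120*r - 126
(5) = 7 - 42*d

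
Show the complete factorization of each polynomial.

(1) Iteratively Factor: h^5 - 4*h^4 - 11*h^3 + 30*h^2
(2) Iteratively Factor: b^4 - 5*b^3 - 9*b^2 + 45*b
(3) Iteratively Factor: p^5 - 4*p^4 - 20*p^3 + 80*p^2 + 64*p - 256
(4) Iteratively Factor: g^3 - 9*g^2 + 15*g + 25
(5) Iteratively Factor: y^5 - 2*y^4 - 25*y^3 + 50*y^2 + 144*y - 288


(1) = (h)*(h^4 - 4*h^3 - 11*h^2 + 30*h) = h*(h + 3)*(h^3 - 7*h^2 + 10*h) = h*(h - 5)*(h + 3)*(h^2 - 2*h) = h*(h - 5)*(h - 2)*(h + 3)*(h)
(2) = (b)*(b^3 - 5*b^2 - 9*b + 45) = b*(b - 5)*(b^2 - 9) = b*(b - 5)*(b + 3)*(b - 3)
(3) = (p - 4)*(p^4 - 20*p^2 + 64) = (p - 4)^2*(p^3 + 4*p^2 - 4*p - 16) = (p - 4)^2*(p + 2)*(p^2 + 2*p - 8) = (p - 4)^2*(p - 2)*(p + 2)*(p + 4)
(4) = (g + 1)*(g^2 - 10*g + 25) = (g - 5)*(g + 1)*(g - 5)
(5) = (y + 4)*(y^4 - 6*y^3 - y^2 + 54*y - 72) = (y - 3)*(y + 4)*(y^3 - 3*y^2 - 10*y + 24) = (y - 4)*(y - 3)*(y + 4)*(y^2 + y - 6) = (y - 4)*(y - 3)*(y + 3)*(y + 4)*(y - 2)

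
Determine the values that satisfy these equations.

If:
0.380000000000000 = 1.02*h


Then:
h = 0.37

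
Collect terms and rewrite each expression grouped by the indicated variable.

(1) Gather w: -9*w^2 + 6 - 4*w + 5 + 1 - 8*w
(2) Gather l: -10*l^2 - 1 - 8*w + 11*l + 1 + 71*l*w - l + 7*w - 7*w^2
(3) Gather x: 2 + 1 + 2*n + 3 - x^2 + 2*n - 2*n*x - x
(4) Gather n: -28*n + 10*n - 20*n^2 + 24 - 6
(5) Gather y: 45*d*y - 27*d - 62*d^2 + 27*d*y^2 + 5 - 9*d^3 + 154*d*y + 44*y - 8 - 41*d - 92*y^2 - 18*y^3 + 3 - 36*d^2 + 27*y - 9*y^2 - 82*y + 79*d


(1) = -9*w^2 - 12*w + 12
(2) = -10*l^2 + l*(71*w + 10) - 7*w^2 - w
(3) = 4*n - x^2 + x*(-2*n - 1) + 6
(4) = -20*n^2 - 18*n + 18
(5) = -9*d^3 - 98*d^2 + 11*d - 18*y^3 + y^2*(27*d - 101) + y*(199*d - 11)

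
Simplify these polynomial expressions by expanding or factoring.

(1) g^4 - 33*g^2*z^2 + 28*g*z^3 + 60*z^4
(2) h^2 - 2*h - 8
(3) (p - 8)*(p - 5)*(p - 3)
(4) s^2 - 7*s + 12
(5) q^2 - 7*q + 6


(1) = (g - 5*z)*(g - 2*z)*(g + z)*(g + 6*z)
(2) = (h - 4)*(h + 2)
(3) = p^3 - 16*p^2 + 79*p - 120
(4) = (s - 4)*(s - 3)
(5) = (q - 6)*(q - 1)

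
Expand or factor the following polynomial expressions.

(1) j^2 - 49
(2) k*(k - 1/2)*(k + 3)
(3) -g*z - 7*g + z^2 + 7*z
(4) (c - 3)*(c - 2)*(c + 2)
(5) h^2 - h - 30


(1) = (j - 7)*(j + 7)
(2) = k^3 + 5*k^2/2 - 3*k/2
(3) = (-g + z)*(z + 7)
(4) = c^3 - 3*c^2 - 4*c + 12
(5) = (h - 6)*(h + 5)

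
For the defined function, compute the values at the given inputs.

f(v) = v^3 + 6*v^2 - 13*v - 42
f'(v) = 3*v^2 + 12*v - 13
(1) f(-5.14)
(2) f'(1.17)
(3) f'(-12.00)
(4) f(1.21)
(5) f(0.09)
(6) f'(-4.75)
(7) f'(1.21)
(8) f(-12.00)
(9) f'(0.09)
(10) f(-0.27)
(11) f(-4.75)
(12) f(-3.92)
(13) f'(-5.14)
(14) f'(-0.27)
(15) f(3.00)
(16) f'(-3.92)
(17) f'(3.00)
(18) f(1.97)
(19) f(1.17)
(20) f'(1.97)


(1) = 47.54
(2) = 5.15
(3) = 275.00
(4) = -47.17
(5) = -43.12
(6) = -2.31
(7) = 5.91
(8) = -750.00
(9) = -11.90
(10) = -38.07
(11) = 47.95
(12) = 40.92
(13) = 4.58
(14) = -16.02
(15) = 0.00
(16) = -13.94
(17) = 50.00
(18) = -36.68
(19) = -47.39
(20) = 22.28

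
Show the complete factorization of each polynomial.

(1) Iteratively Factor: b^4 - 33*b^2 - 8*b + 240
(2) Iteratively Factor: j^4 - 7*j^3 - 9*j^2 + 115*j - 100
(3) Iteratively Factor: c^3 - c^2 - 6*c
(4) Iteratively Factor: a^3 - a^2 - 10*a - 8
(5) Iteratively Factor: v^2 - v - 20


(1) = (b - 3)*(b^3 + 3*b^2 - 24*b - 80) = (b - 5)*(b - 3)*(b^2 + 8*b + 16) = (b - 5)*(b - 3)*(b + 4)*(b + 4)
(2) = (j + 4)*(j^3 - 11*j^2 + 35*j - 25) = (j - 5)*(j + 4)*(j^2 - 6*j + 5) = (j - 5)^2*(j + 4)*(j - 1)
(3) = (c + 2)*(c^2 - 3*c) = (c - 3)*(c + 2)*(c)
(4) = (a - 4)*(a^2 + 3*a + 2) = (a - 4)*(a + 1)*(a + 2)
(5) = (v - 5)*(v + 4)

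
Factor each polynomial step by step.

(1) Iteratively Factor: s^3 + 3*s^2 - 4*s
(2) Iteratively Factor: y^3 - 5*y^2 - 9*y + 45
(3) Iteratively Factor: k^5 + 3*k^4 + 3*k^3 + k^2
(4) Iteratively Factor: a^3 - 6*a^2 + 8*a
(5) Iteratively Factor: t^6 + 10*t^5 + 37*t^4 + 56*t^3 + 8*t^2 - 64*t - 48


(1) = (s + 4)*(s^2 - s) = s*(s + 4)*(s - 1)
(2) = (y - 3)*(y^2 - 2*y - 15) = (y - 3)*(y + 3)*(y - 5)
(3) = (k + 1)*(k^4 + 2*k^3 + k^2) = (k + 1)^2*(k^3 + k^2) = k*(k + 1)^2*(k^2 + k) = k^2*(k + 1)^2*(k + 1)
(4) = (a - 4)*(a^2 - 2*a) = a*(a - 4)*(a - 2)
(5) = (t - 1)*(t^5 + 11*t^4 + 48*t^3 + 104*t^2 + 112*t + 48) = (t - 1)*(t + 2)*(t^4 + 9*t^3 + 30*t^2 + 44*t + 24) = (t - 1)*(t + 2)^2*(t^3 + 7*t^2 + 16*t + 12) = (t - 1)*(t + 2)^2*(t + 3)*(t^2 + 4*t + 4) = (t - 1)*(t + 2)^3*(t + 3)*(t + 2)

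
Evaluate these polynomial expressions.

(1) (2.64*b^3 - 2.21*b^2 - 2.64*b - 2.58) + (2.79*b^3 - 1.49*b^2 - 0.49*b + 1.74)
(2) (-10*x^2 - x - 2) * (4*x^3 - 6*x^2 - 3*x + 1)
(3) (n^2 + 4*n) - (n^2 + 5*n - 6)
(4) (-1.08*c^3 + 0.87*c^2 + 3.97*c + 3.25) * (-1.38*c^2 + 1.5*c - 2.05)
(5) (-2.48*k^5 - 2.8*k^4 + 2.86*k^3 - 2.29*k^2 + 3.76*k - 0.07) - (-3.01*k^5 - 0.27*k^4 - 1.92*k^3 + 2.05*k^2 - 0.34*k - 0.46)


(1) = 5.43*b^3 - 3.7*b^2 - 3.13*b - 0.84
(2) = -40*x^5 + 56*x^4 + 28*x^3 + 5*x^2 + 5*x - 2
(3) = 6 - n
(4) = 1.4904*c^5 - 2.8206*c^4 - 1.9596*c^3 - 0.3135*c^2 - 3.2635*c - 6.6625
(5) = 0.53*k^5 - 2.53*k^4 + 4.78*k^3 - 4.34*k^2 + 4.1*k + 0.39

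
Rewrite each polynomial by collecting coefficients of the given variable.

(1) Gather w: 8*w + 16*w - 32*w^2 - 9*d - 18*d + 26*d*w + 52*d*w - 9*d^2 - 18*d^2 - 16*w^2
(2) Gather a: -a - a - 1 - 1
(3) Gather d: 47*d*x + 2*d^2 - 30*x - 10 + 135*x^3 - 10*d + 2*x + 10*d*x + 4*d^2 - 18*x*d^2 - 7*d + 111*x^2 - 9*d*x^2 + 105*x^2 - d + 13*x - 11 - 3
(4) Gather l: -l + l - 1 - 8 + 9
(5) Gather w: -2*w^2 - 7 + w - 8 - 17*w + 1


(1) = -27*d^2 - 27*d - 48*w^2 + w*(78*d + 24)
(2) = -2*a - 2
(3) = d^2*(6 - 18*x) + d*(-9*x^2 + 57*x - 18) + 135*x^3 + 216*x^2 - 15*x - 24
(4) = 0
(5) = -2*w^2 - 16*w - 14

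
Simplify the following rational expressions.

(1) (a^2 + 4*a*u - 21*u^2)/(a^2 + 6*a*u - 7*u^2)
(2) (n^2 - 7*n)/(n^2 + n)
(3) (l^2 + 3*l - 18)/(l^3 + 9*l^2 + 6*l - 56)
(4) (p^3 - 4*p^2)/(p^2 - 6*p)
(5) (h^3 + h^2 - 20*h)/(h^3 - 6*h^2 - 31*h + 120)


(1) = (-a + 3*u)/(-a + u)
(2) = (n - 7)/(n + 1)
(3) = (l^2 + 3*l - 18)/(l^3 + 9*l^2 + 6*l - 56)
(4) = (p^2 - 4*p)/(p - 6)
(5) = (h^2 - 4*h)/(h^2 - 11*h + 24)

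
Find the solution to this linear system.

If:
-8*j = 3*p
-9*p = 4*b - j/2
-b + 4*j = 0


Then:
b = 0
j = 0
p = 0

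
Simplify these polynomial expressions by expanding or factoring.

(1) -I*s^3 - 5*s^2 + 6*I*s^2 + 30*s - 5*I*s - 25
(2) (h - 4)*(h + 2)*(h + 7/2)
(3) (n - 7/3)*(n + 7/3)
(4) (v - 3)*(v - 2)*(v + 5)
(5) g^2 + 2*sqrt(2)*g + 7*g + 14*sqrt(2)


(1) = (s - 5)*(s - 5*I)*(-I*s + I)
(2) = h^3 + 3*h^2/2 - 15*h - 28
(3) = n^2 - 49/9
(4) = v^3 - 19*v + 30
(5) = (g + 7)*(g + 2*sqrt(2))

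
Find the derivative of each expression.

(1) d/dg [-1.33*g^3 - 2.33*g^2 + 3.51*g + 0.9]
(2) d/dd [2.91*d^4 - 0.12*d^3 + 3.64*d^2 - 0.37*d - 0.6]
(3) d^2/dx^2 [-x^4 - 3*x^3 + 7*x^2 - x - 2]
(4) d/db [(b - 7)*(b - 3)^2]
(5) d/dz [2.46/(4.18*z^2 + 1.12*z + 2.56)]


(1) = -3.99*g^2 - 4.66*g + 3.51
(2) = 11.64*d^3 - 0.36*d^2 + 7.28*d - 0.37
(3) = -12*x^2 - 18*x + 14
(4) = (b - 3)*(3*b - 17)
(5) = (-20.5656*z - 2.7552)/(4.18*z^2 + 1.12*z + 2.56)^2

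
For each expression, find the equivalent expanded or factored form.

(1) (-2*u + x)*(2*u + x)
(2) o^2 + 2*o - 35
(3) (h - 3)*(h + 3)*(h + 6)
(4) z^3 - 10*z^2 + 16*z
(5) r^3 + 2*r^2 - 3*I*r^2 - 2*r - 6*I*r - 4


(1) = -4*u^2 + x^2
(2) = (o - 5)*(o + 7)
(3) = h^3 + 6*h^2 - 9*h - 54
(4) = z*(z - 8)*(z - 2)
(5) = (r + 2)*(r - 2*I)*(r - I)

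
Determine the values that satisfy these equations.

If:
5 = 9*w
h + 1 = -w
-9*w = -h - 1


Then:
No Solution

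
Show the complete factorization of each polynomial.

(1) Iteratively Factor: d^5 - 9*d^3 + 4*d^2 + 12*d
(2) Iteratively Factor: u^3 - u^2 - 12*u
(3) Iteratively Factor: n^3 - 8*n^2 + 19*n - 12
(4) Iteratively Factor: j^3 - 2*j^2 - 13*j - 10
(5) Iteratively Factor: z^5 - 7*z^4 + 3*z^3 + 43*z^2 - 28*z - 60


(1) = (d - 2)*(d^4 + 2*d^3 - 5*d^2 - 6*d) = d*(d - 2)*(d^3 + 2*d^2 - 5*d - 6) = d*(d - 2)*(d + 3)*(d^2 - d - 2) = d*(d - 2)*(d + 1)*(d + 3)*(d - 2)
(2) = (u + 3)*(u^2 - 4*u) = (u - 4)*(u + 3)*(u)
(3) = (n - 4)*(n^2 - 4*n + 3) = (n - 4)*(n - 3)*(n - 1)
(4) = (j - 5)*(j^2 + 3*j + 2) = (j - 5)*(j + 1)*(j + 2)
(5) = (z - 2)*(z^4 - 5*z^3 - 7*z^2 + 29*z + 30) = (z - 2)*(z + 2)*(z^3 - 7*z^2 + 7*z + 15) = (z - 2)*(z + 1)*(z + 2)*(z^2 - 8*z + 15) = (z - 3)*(z - 2)*(z + 1)*(z + 2)*(z - 5)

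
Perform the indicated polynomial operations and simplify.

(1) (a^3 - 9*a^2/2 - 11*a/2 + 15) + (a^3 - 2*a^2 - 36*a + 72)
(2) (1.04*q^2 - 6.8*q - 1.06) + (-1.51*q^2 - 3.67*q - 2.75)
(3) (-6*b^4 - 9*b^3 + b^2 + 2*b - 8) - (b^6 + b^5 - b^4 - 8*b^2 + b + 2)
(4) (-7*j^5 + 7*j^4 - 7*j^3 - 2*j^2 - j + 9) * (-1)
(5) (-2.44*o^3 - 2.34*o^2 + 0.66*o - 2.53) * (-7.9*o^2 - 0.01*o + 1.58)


(1) = 2*a^3 - 13*a^2/2 - 83*a/2 + 87
(2) = -0.47*q^2 - 10.47*q - 3.81
(3) = -b^6 - b^5 - 5*b^4 - 9*b^3 + 9*b^2 + b - 10
(4) = 7*j^5 - 7*j^4 + 7*j^3 + 2*j^2 + j - 9
(5) = 19.276*o^5 + 18.5104*o^4 - 9.0458*o^3 + 16.2832*o^2 + 1.0681*o - 3.9974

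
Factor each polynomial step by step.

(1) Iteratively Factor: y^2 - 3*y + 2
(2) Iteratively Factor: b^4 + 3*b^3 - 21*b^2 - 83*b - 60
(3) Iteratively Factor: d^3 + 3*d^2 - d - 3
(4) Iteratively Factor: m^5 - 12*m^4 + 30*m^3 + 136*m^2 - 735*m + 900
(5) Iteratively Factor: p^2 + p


(1) = (y - 1)*(y - 2)
(2) = (b + 1)*(b^3 + 2*b^2 - 23*b - 60) = (b + 1)*(b + 4)*(b^2 - 2*b - 15) = (b - 5)*(b + 1)*(b + 4)*(b + 3)
(3) = (d + 1)*(d^2 + 2*d - 3) = (d - 1)*(d + 1)*(d + 3)
(4) = (m + 4)*(m^4 - 16*m^3 + 94*m^2 - 240*m + 225) = (m - 3)*(m + 4)*(m^3 - 13*m^2 + 55*m - 75) = (m - 3)^2*(m + 4)*(m^2 - 10*m + 25) = (m - 5)*(m - 3)^2*(m + 4)*(m - 5)
(5) = (p)*(p + 1)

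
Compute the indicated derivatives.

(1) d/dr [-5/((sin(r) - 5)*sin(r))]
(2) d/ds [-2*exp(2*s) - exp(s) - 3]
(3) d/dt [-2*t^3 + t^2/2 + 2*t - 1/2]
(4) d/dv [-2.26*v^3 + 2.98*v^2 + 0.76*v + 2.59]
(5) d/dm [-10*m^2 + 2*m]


(1) = 5*(2*sin(r) - 5)*cos(r)/((sin(r) - 5)^2*sin(r)^2)
(2) = (-4*exp(s) - 1)*exp(s)
(3) = -6*t^2 + t + 2
(4) = -6.78*v^2 + 5.96*v + 0.76
(5) = 2 - 20*m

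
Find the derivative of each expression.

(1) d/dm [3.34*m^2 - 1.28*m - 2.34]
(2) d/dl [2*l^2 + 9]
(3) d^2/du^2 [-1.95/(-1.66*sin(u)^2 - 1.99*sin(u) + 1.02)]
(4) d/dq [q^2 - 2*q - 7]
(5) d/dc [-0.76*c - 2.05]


(1) = 6.68*m - 1.28
(2) = 4*l
(3) = (-21.49368*sin(u)^4 - 19.32489*sin(u)^3 + 11.311365*sin(u)^2 + 34.69167*sin(u) + 22.04787)/(1.66*sin(u)^2 + 1.99*sin(u) - 1.02)^3
(4) = 2*q - 2
(5) = -0.760000000000000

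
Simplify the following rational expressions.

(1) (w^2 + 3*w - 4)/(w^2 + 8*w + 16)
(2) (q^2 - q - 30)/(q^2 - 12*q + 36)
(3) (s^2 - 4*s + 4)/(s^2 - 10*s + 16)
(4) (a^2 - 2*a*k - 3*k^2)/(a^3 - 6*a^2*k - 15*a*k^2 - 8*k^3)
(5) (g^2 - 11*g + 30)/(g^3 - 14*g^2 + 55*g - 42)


(1) = (w - 1)/(w + 4)
(2) = (q + 5)/(q - 6)
(3) = (s - 2)/(s - 8)
(4) = (a - 3*k)/(a^2 - 7*a*k - 8*k^2)
(5) = (g - 5)/(g^2 - 8*g + 7)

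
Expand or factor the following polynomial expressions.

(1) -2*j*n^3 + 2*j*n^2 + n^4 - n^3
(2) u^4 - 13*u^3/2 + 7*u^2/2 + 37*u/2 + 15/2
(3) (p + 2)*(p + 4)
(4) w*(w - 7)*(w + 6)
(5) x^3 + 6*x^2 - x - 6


(1) = n^2*(-2*j + n)*(n - 1)
(2) = (u - 5)*(u - 3)*(u + 1/2)*(u + 1)
(3) = p^2 + 6*p + 8
(4) = w^3 - w^2 - 42*w
(5) = (x - 1)*(x + 1)*(x + 6)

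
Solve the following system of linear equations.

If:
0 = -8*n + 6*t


Then:
n = 3*t/4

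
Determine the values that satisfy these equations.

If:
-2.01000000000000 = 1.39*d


Then:
d = -1.45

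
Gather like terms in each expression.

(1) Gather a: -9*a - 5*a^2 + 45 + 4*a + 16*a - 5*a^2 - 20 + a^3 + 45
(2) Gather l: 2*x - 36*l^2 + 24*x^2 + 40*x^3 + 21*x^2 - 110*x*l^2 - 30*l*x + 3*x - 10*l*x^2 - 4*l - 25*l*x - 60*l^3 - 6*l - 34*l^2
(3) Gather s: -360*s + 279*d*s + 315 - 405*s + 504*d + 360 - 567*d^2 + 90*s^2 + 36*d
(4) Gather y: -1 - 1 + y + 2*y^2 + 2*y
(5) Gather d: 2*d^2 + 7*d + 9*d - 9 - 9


(1) = a^3 - 10*a^2 + 11*a + 70
(2) = -60*l^3 + l^2*(-110*x - 70) + l*(-10*x^2 - 55*x - 10) + 40*x^3 + 45*x^2 + 5*x
(3) = -567*d^2 + 540*d + 90*s^2 + s*(279*d - 765) + 675
(4) = 2*y^2 + 3*y - 2
(5) = 2*d^2 + 16*d - 18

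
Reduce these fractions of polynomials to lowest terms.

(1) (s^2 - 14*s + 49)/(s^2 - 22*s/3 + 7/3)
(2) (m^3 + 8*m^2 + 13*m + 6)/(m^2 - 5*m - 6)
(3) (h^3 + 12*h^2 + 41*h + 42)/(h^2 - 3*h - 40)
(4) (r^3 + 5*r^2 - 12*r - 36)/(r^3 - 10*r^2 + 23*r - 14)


(1) = (3*s - 21)/(3*s - 1)
(2) = (m^2 + 7*m + 6)/(m - 6)
(3) = (h^3 + 12*h^2 + 41*h + 42)/(h^2 - 3*h - 40)
(4) = (r^3 + 5*r^2 - 12*r - 36)/(r^3 - 10*r^2 + 23*r - 14)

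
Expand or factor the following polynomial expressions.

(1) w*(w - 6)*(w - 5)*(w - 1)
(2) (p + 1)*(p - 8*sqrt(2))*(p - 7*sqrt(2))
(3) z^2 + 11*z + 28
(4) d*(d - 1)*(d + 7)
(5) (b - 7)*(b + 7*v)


(1) = w^4 - 12*w^3 + 41*w^2 - 30*w
(2) = p^3 - 15*sqrt(2)*p^2 + p^2 - 15*sqrt(2)*p + 112*p + 112
(3) = (z + 4)*(z + 7)
(4) = d^3 + 6*d^2 - 7*d
(5) = b^2 + 7*b*v - 7*b - 49*v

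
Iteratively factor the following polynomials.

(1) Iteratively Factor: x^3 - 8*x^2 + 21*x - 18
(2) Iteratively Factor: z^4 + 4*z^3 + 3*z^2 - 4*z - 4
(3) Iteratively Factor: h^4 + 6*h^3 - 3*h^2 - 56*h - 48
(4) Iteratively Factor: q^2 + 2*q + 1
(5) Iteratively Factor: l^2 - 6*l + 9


(1) = (x - 2)*(x^2 - 6*x + 9) = (x - 3)*(x - 2)*(x - 3)
(2) = (z + 2)*(z^3 + 2*z^2 - z - 2) = (z + 2)^2*(z^2 - 1) = (z + 1)*(z + 2)^2*(z - 1)
(3) = (h + 1)*(h^3 + 5*h^2 - 8*h - 48) = (h + 1)*(h + 4)*(h^2 + h - 12) = (h + 1)*(h + 4)^2*(h - 3)
(4) = (q + 1)*(q + 1)
(5) = (l - 3)*(l - 3)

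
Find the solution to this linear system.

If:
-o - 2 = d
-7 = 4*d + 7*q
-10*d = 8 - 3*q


Then:
d = -77/82
o = -87/82
q = -19/41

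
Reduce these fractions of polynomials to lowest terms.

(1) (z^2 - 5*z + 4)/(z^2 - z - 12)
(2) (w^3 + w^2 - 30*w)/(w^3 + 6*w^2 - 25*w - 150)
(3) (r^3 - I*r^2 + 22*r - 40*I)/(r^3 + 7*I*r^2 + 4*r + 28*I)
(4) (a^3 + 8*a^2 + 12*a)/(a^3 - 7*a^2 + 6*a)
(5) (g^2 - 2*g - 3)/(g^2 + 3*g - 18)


(1) = (z - 1)/(z + 3)
(2) = w/(w + 5)
(3) = (r^2 + I*r + 20)/(r^2 + 9*I*r - 14)
(4) = (a^2 + 8*a + 12)/(a^2 - 7*a + 6)
(5) = (g + 1)/(g + 6)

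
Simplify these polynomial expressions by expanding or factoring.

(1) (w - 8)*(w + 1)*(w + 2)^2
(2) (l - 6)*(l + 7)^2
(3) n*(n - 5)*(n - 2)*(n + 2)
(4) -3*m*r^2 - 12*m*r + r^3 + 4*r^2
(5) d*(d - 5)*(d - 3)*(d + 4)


(1) = w^4 - 3*w^3 - 32*w^2 - 60*w - 32
(2) = l^3 + 8*l^2 - 35*l - 294
(3) = n^4 - 5*n^3 - 4*n^2 + 20*n
(4) = r*(-3*m + r)*(r + 4)
(5) = d^4 - 4*d^3 - 17*d^2 + 60*d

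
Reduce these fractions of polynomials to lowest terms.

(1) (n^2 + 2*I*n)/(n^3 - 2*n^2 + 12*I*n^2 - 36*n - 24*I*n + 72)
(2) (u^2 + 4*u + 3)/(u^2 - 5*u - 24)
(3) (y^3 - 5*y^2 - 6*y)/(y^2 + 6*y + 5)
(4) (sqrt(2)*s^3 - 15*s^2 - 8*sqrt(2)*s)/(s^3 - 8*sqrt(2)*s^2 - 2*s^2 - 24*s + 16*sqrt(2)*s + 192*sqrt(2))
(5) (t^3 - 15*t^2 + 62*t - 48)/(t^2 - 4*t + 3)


(1) = (n^2 + 2*I*n)/(n^3 + n^2*(-2 + 12*I) + n*(-36 - 24*I) + 72)
(2) = (u + 1)/(u - 8)
(3) = (y^2 - 6*y)/(y + 5)
(4) = (sqrt(2)*s^2 + s)/(s^2 - 2*s - 24)
(5) = (t^2 - 14*t + 48)/(t - 3)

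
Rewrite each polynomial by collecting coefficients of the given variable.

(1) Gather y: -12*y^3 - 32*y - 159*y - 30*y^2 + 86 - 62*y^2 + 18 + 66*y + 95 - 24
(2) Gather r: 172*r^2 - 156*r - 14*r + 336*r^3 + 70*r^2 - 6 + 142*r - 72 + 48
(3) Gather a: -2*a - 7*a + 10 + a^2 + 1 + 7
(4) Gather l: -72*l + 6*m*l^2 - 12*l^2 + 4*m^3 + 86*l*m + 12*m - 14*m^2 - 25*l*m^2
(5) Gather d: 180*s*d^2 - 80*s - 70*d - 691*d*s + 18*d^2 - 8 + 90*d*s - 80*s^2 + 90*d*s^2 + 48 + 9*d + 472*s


(1) = -12*y^3 - 92*y^2 - 125*y + 175
(2) = 336*r^3 + 242*r^2 - 28*r - 30
(3) = a^2 - 9*a + 18
(4) = l^2*(6*m - 12) + l*(-25*m^2 + 86*m - 72) + 4*m^3 - 14*m^2 + 12*m
(5) = d^2*(180*s + 18) + d*(90*s^2 - 601*s - 61) - 80*s^2 + 392*s + 40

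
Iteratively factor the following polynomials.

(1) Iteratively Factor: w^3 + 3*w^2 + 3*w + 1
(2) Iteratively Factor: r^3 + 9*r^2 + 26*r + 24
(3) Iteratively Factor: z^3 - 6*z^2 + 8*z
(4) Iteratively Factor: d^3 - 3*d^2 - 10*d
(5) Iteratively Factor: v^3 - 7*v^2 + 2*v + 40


(1) = (w + 1)*(w^2 + 2*w + 1) = (w + 1)^2*(w + 1)
(2) = (r + 2)*(r^2 + 7*r + 12) = (r + 2)*(r + 4)*(r + 3)
(3) = (z)*(z^2 - 6*z + 8) = z*(z - 4)*(z - 2)
(4) = (d - 5)*(d^2 + 2*d) = d*(d - 5)*(d + 2)
(5) = (v - 4)*(v^2 - 3*v - 10) = (v - 4)*(v + 2)*(v - 5)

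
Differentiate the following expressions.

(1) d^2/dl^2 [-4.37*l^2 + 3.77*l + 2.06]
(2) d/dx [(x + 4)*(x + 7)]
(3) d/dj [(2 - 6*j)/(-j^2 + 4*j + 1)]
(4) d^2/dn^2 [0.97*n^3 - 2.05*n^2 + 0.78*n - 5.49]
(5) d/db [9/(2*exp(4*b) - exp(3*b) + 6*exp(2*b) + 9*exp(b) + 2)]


(1) = -8.74000000000000
(2) = 2*x + 11
(3) = 2*(-3*j^2 + 2*j - 7)/(j^4 - 8*j^3 + 14*j^2 + 8*j + 1)
(4) = 5.82*n - 4.1
(5) = (-72*exp(3*b) + 27*exp(2*b) - 108*exp(b) - 81)*exp(b)/(2*exp(4*b) - exp(3*b) + 6*exp(2*b) + 9*exp(b) + 2)^2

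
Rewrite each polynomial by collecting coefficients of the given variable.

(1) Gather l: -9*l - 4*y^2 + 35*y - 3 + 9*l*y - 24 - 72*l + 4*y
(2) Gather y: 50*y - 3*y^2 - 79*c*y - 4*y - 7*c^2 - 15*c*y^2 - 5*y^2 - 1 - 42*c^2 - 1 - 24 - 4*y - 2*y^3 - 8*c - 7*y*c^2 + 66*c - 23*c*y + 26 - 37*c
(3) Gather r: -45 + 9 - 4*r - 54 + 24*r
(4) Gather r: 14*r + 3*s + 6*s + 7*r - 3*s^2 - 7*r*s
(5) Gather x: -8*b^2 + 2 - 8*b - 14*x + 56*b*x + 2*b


(1) = l*(9*y - 81) - 4*y^2 + 39*y - 27
(2) = -49*c^2 + 21*c - 2*y^3 + y^2*(-15*c - 8) + y*(-7*c^2 - 102*c + 42)
(3) = 20*r - 90
(4) = r*(21 - 7*s) - 3*s^2 + 9*s
(5) = -8*b^2 - 6*b + x*(56*b - 14) + 2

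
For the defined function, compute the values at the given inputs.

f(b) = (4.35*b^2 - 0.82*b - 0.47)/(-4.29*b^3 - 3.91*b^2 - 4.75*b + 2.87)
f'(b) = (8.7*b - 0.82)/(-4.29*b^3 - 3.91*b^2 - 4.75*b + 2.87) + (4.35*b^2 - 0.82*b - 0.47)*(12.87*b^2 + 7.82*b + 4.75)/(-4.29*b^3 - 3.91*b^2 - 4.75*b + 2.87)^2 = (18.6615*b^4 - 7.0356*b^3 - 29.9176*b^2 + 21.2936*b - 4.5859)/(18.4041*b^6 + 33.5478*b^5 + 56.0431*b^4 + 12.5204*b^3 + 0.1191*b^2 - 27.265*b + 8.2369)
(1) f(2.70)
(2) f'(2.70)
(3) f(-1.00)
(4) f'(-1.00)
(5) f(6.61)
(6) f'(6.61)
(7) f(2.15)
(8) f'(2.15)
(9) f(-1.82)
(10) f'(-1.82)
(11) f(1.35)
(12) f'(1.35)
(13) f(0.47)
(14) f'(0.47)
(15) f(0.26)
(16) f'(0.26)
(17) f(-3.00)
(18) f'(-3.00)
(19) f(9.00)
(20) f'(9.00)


(1) = -0.24
(2) = 0.05
(3) = 0.59
(4) = -0.47
(5) = -0.13
(6) = 0.02
(7) = -0.26
(8) = 0.05
(9) = 0.63
(10) = 0.18
(11) = -0.30
(12) = 0.03
(13) = -0.16
(14) = -2.23
(15) = -0.30
(16) = -0.66
(17) = 0.42
(18) = 0.14
(19) = -0.10
(20) = 0.01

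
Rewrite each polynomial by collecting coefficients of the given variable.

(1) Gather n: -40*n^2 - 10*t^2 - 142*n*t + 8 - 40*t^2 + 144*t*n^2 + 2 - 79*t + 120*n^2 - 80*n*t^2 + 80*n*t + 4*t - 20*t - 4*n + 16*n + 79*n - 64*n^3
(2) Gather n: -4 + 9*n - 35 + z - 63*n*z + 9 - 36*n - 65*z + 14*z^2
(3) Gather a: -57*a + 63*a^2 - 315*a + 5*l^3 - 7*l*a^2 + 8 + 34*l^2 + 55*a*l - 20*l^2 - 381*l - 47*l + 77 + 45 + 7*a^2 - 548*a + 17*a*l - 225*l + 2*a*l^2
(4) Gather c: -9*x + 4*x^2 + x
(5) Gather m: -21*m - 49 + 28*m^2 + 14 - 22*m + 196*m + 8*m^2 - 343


(1) = -64*n^3 + n^2*(144*t + 80) + n*(-80*t^2 - 62*t + 91) - 50*t^2 - 95*t + 10
(2) = n*(-63*z - 27) + 14*z^2 - 64*z - 30
(3) = a^2*(70 - 7*l) + a*(2*l^2 + 72*l - 920) + 5*l^3 + 14*l^2 - 653*l + 130
(4) = 4*x^2 - 8*x
(5) = 36*m^2 + 153*m - 378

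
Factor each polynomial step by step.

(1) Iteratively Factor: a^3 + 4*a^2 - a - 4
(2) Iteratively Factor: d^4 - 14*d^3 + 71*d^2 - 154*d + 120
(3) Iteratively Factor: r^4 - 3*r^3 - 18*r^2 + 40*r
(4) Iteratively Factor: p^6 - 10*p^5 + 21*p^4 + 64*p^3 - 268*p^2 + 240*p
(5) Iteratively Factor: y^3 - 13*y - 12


(1) = (a - 1)*(a^2 + 5*a + 4) = (a - 1)*(a + 1)*(a + 4)
(2) = (d - 4)*(d^3 - 10*d^2 + 31*d - 30) = (d - 5)*(d - 4)*(d^2 - 5*d + 6) = (d - 5)*(d - 4)*(d - 2)*(d - 3)
(3) = (r - 5)*(r^3 + 2*r^2 - 8*r) = (r - 5)*(r + 4)*(r^2 - 2*r) = (r - 5)*(r - 2)*(r + 4)*(r)
(4) = (p - 2)*(p^5 - 8*p^4 + 5*p^3 + 74*p^2 - 120*p) = (p - 5)*(p - 2)*(p^4 - 3*p^3 - 10*p^2 + 24*p) = (p - 5)*(p - 2)*(p + 3)*(p^3 - 6*p^2 + 8*p) = (p - 5)*(p - 2)^2*(p + 3)*(p^2 - 4*p) = p*(p - 5)*(p - 2)^2*(p + 3)*(p - 4)
(5) = (y + 1)*(y^2 - y - 12) = (y + 1)*(y + 3)*(y - 4)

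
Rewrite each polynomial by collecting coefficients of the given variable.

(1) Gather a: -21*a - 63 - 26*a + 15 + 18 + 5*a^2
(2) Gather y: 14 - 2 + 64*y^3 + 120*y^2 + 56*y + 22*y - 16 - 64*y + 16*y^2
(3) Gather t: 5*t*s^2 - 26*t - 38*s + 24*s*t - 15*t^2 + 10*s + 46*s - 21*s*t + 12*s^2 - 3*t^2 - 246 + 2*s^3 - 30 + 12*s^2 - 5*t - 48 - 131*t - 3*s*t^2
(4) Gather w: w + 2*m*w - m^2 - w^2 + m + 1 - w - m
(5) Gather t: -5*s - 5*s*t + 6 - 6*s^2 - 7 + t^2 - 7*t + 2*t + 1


(1) = 5*a^2 - 47*a - 30
(2) = 64*y^3 + 136*y^2 + 14*y - 4
(3) = 2*s^3 + 24*s^2 + 18*s + t^2*(-3*s - 18) + t*(5*s^2 + 3*s - 162) - 324
(4) = -m^2 + 2*m*w - w^2 + 1
(5) = -6*s^2 - 5*s + t^2 + t*(-5*s - 5)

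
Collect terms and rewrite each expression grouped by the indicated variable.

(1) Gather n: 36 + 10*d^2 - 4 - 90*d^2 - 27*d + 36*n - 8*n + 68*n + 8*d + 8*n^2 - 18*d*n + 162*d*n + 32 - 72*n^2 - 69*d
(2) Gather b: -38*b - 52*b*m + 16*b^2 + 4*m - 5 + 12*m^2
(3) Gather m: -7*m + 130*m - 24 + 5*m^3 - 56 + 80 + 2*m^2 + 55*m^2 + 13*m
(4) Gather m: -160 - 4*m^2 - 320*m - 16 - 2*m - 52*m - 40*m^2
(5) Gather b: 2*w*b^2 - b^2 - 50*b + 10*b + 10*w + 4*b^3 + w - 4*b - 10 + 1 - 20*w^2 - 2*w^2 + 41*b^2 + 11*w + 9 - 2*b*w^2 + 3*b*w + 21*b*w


(1) = -80*d^2 - 88*d - 64*n^2 + n*(144*d + 96) + 64
(2) = 16*b^2 + b*(-52*m - 38) + 12*m^2 + 4*m - 5
(3) = 5*m^3 + 57*m^2 + 136*m
(4) = -44*m^2 - 374*m - 176
(5) = 4*b^3 + b^2*(2*w + 40) + b*(-2*w^2 + 24*w - 44) - 22*w^2 + 22*w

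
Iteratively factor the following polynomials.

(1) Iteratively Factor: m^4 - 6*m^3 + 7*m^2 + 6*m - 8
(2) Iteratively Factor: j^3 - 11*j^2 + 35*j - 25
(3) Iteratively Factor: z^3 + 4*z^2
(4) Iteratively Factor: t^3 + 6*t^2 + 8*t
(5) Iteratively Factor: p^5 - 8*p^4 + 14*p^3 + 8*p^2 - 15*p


(1) = (m - 2)*(m^3 - 4*m^2 - m + 4) = (m - 2)*(m + 1)*(m^2 - 5*m + 4) = (m - 2)*(m - 1)*(m + 1)*(m - 4)
(2) = (j - 1)*(j^2 - 10*j + 25) = (j - 5)*(j - 1)*(j - 5)
(3) = (z)*(z^2 + 4*z) = z*(z + 4)*(z)
(4) = (t + 4)*(t^2 + 2*t) = t*(t + 4)*(t + 2)
(5) = (p - 1)*(p^4 - 7*p^3 + 7*p^2 + 15*p) = (p - 1)*(p + 1)*(p^3 - 8*p^2 + 15*p) = (p - 3)*(p - 1)*(p + 1)*(p^2 - 5*p) = (p - 5)*(p - 3)*(p - 1)*(p + 1)*(p)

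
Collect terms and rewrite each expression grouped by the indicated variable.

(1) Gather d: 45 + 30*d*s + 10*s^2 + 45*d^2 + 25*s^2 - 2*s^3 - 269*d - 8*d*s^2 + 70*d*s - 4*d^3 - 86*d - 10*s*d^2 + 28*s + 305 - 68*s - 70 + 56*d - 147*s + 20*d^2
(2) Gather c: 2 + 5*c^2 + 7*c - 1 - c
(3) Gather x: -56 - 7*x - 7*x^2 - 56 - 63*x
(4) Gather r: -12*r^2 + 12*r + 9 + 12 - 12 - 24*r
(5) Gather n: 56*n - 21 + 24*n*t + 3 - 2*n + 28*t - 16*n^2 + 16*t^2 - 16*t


(1) = -4*d^3 + d^2*(65 - 10*s) + d*(-8*s^2 + 100*s - 299) - 2*s^3 + 35*s^2 - 187*s + 280
(2) = 5*c^2 + 6*c + 1
(3) = -7*x^2 - 70*x - 112
(4) = -12*r^2 - 12*r + 9
(5) = -16*n^2 + n*(24*t + 54) + 16*t^2 + 12*t - 18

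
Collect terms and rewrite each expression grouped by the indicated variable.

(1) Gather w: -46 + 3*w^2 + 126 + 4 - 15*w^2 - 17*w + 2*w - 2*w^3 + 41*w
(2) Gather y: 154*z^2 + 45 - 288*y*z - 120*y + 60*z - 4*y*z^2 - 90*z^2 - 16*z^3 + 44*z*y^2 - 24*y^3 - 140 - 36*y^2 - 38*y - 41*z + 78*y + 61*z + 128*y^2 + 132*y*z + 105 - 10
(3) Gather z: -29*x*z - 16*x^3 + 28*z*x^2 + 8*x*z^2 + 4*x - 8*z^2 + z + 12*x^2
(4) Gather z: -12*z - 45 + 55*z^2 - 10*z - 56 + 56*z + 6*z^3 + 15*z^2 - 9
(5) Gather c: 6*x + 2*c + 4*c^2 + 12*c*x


(1) = -2*w^3 - 12*w^2 + 26*w + 84
(2) = -24*y^3 + y^2*(44*z + 92) + y*(-4*z^2 - 156*z - 80) - 16*z^3 + 64*z^2 + 80*z
(3) = -16*x^3 + 12*x^2 + 4*x + z^2*(8*x - 8) + z*(28*x^2 - 29*x + 1)
(4) = 6*z^3 + 70*z^2 + 34*z - 110
(5) = 4*c^2 + c*(12*x + 2) + 6*x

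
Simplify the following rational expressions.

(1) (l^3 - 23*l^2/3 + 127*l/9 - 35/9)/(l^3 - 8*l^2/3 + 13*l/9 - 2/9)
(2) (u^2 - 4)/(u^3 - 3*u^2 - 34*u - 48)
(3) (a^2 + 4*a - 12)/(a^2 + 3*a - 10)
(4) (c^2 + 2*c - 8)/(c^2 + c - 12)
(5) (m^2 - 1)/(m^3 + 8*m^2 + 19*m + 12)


(1) = (3*l^2 - 22*l + 35)/(3*l^2 - 7*l + 2)
(2) = (u - 2)/(u^2 - 5*u - 24)
(3) = (a + 6)/(a + 5)
(4) = (c - 2)/(c - 3)
(5) = (m - 1)/(m^2 + 7*m + 12)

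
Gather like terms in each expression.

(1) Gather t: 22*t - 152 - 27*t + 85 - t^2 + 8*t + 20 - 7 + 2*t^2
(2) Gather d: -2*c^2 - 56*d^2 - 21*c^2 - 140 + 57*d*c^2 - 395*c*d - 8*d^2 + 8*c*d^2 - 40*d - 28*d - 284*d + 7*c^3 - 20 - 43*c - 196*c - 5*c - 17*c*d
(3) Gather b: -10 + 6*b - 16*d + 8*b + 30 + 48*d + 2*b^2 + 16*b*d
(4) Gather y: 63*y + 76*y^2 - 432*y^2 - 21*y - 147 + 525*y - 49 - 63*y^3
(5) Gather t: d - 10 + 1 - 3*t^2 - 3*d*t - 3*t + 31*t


(1) = t^2 + 3*t - 54
(2) = 7*c^3 - 23*c^2 - 244*c + d^2*(8*c - 64) + d*(57*c^2 - 412*c - 352) - 160
(3) = 2*b^2 + b*(16*d + 14) + 32*d + 20
(4) = -63*y^3 - 356*y^2 + 567*y - 196
(5) = d - 3*t^2 + t*(28 - 3*d) - 9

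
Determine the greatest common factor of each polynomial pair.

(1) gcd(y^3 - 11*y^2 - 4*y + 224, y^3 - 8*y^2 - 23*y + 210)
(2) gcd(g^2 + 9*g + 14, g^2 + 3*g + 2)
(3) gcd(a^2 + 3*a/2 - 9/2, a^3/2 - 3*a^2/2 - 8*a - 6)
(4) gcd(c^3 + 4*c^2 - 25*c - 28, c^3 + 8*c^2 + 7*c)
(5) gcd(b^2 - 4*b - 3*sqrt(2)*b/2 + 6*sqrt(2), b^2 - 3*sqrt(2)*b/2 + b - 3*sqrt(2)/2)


(1) = y - 7
(2) = g + 2
(3) = 1
(4) = c^2 + 8*c + 7
(5) = b - 3*sqrt(2)/2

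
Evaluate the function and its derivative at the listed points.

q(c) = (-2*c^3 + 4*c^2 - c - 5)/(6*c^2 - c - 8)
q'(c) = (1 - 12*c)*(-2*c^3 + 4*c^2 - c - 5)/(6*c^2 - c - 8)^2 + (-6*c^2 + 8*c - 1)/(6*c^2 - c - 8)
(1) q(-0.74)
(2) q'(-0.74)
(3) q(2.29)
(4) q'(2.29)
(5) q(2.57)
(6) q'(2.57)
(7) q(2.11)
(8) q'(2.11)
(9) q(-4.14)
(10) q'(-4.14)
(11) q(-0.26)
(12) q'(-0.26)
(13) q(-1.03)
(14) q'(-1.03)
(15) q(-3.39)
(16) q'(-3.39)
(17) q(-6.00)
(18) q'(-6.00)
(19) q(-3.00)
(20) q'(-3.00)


(1) = 0.32
(2) = 1.78
(3) = -0.49
(4) = -0.06
(5) = -0.52
(6) = -0.16
(7) = -0.49
(8) = 0.06
(9) = 2.12
(10) = -0.30
(11) = 0.60
(12) = 0.14
(13) = -4.07
(14) = 115.69
(15) = 1.90
(16) = -0.28
(17) = 2.70
(18) = -0.32
(19) = 1.80
(20) = -0.26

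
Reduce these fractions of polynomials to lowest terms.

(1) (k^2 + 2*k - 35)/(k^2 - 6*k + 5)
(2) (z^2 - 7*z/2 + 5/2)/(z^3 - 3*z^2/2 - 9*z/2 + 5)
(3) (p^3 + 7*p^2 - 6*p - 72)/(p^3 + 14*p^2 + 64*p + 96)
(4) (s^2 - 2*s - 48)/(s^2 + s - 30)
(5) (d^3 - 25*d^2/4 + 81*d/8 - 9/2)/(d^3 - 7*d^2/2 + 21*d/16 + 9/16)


(1) = (k + 7)/(k - 1)
(2) = 1/(z + 2)
(3) = (p - 3)/(p + 4)
(4) = (s - 8)/(s - 5)
(5) = (4*d^2 - 22*d + 24)/(4*d^2 - 11*d - 3)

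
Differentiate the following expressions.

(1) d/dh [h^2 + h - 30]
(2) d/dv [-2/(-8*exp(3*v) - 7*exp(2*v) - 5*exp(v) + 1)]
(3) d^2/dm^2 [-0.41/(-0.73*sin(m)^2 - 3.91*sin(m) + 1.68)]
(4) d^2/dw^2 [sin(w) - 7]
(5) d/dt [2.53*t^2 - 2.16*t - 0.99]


(1) = 2*h + 1
(2) = (-48*exp(2*v) - 28*exp(v) - 10)*exp(v)/(8*exp(3*v) + 7*exp(2*v) + 5*exp(v) - 1)^2
(3) = (-0.873956*sin(m)^4 - 3.510789*sin(m)^3 - 6.968483*sin(m)^2 + 4.32837*sin(m) + 13.54189)/(0.73*sin(m)^2 + 3.91*sin(m) - 1.68)^3
(4) = -sin(w)
(5) = 5.06*t - 2.16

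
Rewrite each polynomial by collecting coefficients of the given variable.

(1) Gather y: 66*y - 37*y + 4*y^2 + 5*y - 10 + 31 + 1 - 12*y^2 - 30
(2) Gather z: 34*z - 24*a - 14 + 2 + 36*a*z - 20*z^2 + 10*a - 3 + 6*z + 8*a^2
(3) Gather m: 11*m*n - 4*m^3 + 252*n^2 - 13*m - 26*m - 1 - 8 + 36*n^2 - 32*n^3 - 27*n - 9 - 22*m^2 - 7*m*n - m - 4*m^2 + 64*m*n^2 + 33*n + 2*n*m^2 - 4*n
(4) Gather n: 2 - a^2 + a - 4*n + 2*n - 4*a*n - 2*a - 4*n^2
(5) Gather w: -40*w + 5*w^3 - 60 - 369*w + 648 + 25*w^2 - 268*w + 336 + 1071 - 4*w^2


(1) = -8*y^2 + 34*y - 8
(2) = 8*a^2 - 14*a - 20*z^2 + z*(36*a + 40) - 15
(3) = -4*m^3 + m^2*(2*n - 26) + m*(64*n^2 + 4*n - 40) - 32*n^3 + 288*n^2 + 2*n - 18
(4) = -a^2 - a - 4*n^2 + n*(-4*a - 2) + 2
(5) = 5*w^3 + 21*w^2 - 677*w + 1995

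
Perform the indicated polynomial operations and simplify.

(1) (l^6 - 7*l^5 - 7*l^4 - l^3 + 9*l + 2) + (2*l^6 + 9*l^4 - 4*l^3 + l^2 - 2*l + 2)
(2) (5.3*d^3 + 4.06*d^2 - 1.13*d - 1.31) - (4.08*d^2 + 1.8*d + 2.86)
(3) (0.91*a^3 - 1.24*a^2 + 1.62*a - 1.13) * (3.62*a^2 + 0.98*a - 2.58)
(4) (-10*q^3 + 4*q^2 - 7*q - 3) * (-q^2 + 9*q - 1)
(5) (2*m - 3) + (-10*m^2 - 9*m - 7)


(1) = 3*l^6 - 7*l^5 + 2*l^4 - 5*l^3 + l^2 + 7*l + 4
(2) = 5.3*d^3 - 0.02*d^2 - 2.93*d - 4.17
(3) = 3.2942*a^5 - 3.597*a^4 + 2.3014*a^3 + 0.6962*a^2 - 5.287*a + 2.9154
(4) = 10*q^5 - 94*q^4 + 53*q^3 - 64*q^2 - 20*q + 3
(5) = -10*m^2 - 7*m - 10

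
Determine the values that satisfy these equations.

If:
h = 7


Then:
h = 7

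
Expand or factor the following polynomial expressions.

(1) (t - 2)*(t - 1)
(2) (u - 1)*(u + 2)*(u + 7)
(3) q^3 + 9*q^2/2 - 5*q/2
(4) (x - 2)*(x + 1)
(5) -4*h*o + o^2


(1) = t^2 - 3*t + 2
(2) = u^3 + 8*u^2 + 5*u - 14
(3) = q*(q - 1/2)*(q + 5)
(4) = x^2 - x - 2
(5) = o*(-4*h + o)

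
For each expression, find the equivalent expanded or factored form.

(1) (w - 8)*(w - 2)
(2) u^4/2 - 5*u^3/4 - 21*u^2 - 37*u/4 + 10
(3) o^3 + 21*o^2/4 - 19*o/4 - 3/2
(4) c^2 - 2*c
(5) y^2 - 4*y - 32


(1) = w^2 - 10*w + 16
(2) = (u/2 + 1/2)*(u - 8)*(u - 1/2)*(u + 5)
(3) = (o - 1)*(o + 1/4)*(o + 6)
(4) = c*(c - 2)
(5) = (y - 8)*(y + 4)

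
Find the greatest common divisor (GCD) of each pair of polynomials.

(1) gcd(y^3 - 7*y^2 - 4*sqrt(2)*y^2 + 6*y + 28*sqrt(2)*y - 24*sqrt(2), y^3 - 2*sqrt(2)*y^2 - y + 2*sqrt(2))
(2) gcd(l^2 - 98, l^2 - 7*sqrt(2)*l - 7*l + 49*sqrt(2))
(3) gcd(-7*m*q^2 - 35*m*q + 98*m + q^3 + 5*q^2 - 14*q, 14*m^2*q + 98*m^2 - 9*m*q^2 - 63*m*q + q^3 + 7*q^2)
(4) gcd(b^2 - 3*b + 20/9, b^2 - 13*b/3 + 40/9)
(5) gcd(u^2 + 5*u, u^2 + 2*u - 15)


(1) = gcd((y - 6)*(y - 1)*(y - 4*sqrt(2)), (y - 1)*(y + 1)*(y - 2*sqrt(2))) = y - 1
(2) = gcd((l - 7*sqrt(2))*(l + 7*sqrt(2)), (l - 7)*(l - 7*sqrt(2))) = l - 7*sqrt(2)
(3) = gcd((-7*m + q)*(q - 2)*(q + 7), (-7*m + q)*(-2*m + q)*(q + 7)) = -7*m*q - 49*m + q^2 + 7*q
(4) = b - 5/3
(5) = gcd(u*(u + 5), (u - 3)*(u + 5)) = u + 5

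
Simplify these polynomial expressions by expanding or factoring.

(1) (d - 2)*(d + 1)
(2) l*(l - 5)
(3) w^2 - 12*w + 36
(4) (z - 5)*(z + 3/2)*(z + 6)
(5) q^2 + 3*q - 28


(1) = d^2 - d - 2
(2) = l^2 - 5*l
(3) = (w - 6)^2
(4) = z^3 + 5*z^2/2 - 57*z/2 - 45
(5) = (q - 4)*(q + 7)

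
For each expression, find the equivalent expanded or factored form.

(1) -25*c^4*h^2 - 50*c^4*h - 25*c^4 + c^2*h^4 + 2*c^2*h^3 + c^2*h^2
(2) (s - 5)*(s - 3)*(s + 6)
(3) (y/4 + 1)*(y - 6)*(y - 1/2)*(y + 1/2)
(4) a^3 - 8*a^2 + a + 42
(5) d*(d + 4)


(1) = (-5*c + h)*(5*c + h)*(c*h + c)^2
(2) = s^3 - 2*s^2 - 33*s + 90
(3) = y^4/4 - y^3/2 - 97*y^2/16 + y/8 + 3/2
(4) = (a - 7)*(a - 3)*(a + 2)
(5) = d^2 + 4*d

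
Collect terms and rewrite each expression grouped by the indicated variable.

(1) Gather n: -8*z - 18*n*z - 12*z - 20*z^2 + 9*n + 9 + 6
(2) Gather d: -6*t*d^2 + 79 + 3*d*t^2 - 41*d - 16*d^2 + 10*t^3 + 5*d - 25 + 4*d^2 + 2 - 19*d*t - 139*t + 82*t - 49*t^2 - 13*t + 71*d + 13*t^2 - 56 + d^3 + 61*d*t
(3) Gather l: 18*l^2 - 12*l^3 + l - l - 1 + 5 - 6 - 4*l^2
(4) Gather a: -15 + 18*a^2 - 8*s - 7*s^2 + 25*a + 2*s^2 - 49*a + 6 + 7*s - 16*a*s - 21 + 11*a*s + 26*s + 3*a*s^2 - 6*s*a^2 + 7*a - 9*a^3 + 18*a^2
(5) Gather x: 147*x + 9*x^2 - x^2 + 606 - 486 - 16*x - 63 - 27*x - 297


(1) = n*(9 - 18*z) - 20*z^2 - 20*z + 15
(2) = d^3 + d^2*(-6*t - 12) + d*(3*t^2 + 42*t + 35) + 10*t^3 - 36*t^2 - 70*t
(3) = -12*l^3 + 14*l^2 - 2
(4) = -9*a^3 + a^2*(36 - 6*s) + a*(3*s^2 - 5*s - 17) - 5*s^2 + 25*s - 30
(5) = 8*x^2 + 104*x - 240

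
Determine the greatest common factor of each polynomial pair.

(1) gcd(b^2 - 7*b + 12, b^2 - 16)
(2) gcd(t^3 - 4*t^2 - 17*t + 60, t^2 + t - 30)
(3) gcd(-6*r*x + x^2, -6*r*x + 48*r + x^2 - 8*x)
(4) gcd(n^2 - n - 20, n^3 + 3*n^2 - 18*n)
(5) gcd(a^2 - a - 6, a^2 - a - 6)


(1) = gcd((b - 4)*(b - 3), (b - 4)*(b + 4)) = b - 4
(2) = gcd((t - 5)*(t - 3)*(t + 4), (t - 5)*(t + 6)) = t - 5
(3) = -6*r + x
(4) = 1
(5) = gcd((a - 3)*(a + 2), (a - 3)*(a + 2)) = a^2 - a - 6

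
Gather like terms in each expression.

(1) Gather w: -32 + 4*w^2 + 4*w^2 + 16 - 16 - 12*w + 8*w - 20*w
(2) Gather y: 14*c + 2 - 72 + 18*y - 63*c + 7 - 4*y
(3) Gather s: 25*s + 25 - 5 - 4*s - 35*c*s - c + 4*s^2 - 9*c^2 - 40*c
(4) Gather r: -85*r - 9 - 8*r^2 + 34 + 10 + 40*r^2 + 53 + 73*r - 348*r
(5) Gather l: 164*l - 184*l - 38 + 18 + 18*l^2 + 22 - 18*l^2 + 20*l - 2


(1) = 8*w^2 - 24*w - 32
(2) = -49*c + 14*y - 63
(3) = -9*c^2 - 41*c + 4*s^2 + s*(21 - 35*c) + 20
(4) = 32*r^2 - 360*r + 88
(5) = 0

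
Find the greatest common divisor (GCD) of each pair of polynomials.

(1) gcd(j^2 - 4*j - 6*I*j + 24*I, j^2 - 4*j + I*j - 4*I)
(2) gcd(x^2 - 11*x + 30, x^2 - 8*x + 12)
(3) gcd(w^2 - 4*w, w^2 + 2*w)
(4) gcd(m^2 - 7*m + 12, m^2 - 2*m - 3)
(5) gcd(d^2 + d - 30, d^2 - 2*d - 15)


(1) = j - 4
(2) = x - 6
(3) = w
(4) = m - 3
(5) = gcd((d - 5)*(d + 6), (d - 5)*(d + 3)) = d - 5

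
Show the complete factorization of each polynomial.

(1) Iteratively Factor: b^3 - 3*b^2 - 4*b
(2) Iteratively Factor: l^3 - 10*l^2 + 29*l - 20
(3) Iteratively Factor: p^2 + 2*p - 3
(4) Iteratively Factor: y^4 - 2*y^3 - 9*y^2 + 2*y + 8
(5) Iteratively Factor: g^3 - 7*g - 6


(1) = (b)*(b^2 - 3*b - 4) = b*(b + 1)*(b - 4)
(2) = (l - 5)*(l^2 - 5*l + 4) = (l - 5)*(l - 4)*(l - 1)
(3) = (p - 1)*(p + 3)
(4) = (y + 1)*(y^3 - 3*y^2 - 6*y + 8) = (y - 4)*(y + 1)*(y^2 + y - 2) = (y - 4)*(y - 1)*(y + 1)*(y + 2)
(5) = (g + 1)*(g^2 - g - 6) = (g + 1)*(g + 2)*(g - 3)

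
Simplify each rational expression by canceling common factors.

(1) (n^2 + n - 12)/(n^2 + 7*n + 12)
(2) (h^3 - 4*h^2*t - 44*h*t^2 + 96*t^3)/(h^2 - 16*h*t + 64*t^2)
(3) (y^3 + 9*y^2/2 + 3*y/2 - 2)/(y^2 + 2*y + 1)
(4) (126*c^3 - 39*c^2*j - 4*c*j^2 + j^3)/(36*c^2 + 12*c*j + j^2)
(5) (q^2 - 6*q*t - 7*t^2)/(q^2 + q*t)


(1) = (n - 3)/(n + 3)
(2) = (-h^2 - 4*h*t + 12*t^2)/(-h + 8*t)
(3) = (2*y^2 + 7*y - 4)/(2*y + 2)
(4) = (21*c^2 - 10*c*j + j^2)/(6*c + j)
(5) = (q - 7*t)/q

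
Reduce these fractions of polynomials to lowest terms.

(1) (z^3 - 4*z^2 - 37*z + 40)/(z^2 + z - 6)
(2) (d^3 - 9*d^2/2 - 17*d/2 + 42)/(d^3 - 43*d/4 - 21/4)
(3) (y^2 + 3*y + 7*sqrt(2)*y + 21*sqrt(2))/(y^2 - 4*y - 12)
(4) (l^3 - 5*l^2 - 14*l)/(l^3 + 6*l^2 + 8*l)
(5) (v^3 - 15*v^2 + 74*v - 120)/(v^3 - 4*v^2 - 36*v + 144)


(1) = (z^3 - 4*z^2 - 37*z + 40)/(z^2 + z - 6)
(2) = (2*d - 8)/(2*d + 1)
(3) = (y^2 + y*(3 + 7*sqrt(2)) + 21*sqrt(2))/(y^2 - 4*y - 12)
(4) = (l - 7)/(l + 4)
(5) = (v - 5)/(v + 6)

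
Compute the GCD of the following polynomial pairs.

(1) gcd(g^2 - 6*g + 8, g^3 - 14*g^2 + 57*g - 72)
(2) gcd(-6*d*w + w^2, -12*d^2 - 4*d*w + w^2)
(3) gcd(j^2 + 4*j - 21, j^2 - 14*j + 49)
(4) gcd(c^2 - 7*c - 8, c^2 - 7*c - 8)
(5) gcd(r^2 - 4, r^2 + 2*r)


(1) = 1
(2) = gcd(w*(-6*d + w), (-6*d + w)*(2*d + w)) = -6*d + w
(3) = 1
(4) = c^2 - 7*c - 8
(5) = gcd((r - 2)*(r + 2), r*(r + 2)) = r + 2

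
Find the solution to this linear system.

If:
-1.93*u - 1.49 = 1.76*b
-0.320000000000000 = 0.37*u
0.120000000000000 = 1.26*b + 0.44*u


Then:
No Solution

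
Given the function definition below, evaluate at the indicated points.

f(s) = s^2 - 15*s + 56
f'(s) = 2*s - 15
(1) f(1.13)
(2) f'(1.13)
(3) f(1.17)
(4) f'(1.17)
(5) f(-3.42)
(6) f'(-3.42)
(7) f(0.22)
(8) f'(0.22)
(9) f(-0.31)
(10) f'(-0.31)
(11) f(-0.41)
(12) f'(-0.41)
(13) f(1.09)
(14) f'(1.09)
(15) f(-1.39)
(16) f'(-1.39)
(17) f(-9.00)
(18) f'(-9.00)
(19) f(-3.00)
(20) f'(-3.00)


(1) = 40.33
(2) = -12.74
(3) = 39.82
(4) = -12.66
(5) = 119.00
(6) = -21.84
(7) = 52.75
(8) = -14.56
(9) = 60.75
(10) = -15.62
(11) = 62.32
(12) = -15.82
(13) = 40.84
(14) = -12.82
(15) = 78.78
(16) = -17.78
(17) = 272.00
(18) = -33.00
(19) = 110.00
(20) = -21.00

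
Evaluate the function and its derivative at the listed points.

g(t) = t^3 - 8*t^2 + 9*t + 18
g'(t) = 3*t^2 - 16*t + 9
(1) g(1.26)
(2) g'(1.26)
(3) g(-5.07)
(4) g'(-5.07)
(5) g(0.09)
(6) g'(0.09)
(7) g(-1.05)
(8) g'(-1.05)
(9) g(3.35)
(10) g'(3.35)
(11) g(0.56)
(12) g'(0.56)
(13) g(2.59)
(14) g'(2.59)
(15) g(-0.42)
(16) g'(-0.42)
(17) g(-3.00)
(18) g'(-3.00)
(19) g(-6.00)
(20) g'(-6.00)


(1) = 18.64
(2) = -6.40
(3) = -363.59
(4) = 167.23
(5) = 18.75
(6) = 7.58
(7) = -1.43
(8) = 29.11
(9) = -4.03
(10) = -10.93
(11) = 20.71
(12) = 0.98
(13) = 5.02
(14) = -12.32
(15) = 12.73
(16) = 16.25
(17) = -108.00
(18) = 84.00
(19) = -540.00
(20) = 213.00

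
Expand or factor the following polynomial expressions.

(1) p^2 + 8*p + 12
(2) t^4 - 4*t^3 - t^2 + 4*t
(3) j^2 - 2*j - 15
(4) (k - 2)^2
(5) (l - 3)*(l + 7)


(1) = (p + 2)*(p + 6)
(2) = t*(t - 4)*(t - 1)*(t + 1)
(3) = (j - 5)*(j + 3)
(4) = k^2 - 4*k + 4
(5) = l^2 + 4*l - 21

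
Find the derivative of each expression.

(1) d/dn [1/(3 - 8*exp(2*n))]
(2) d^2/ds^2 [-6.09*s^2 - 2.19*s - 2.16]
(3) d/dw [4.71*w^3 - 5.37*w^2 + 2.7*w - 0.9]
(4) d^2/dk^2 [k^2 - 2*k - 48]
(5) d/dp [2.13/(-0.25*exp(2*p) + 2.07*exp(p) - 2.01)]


(1) = 16*exp(2*n)/(8*exp(2*n) - 3)^2
(2) = -12.1800000000000
(3) = 14.13*w^2 - 10.74*w + 2.7
(4) = 2
(5) = (1.065*exp(p) - 4.4091)*exp(p)/(0.25*exp(2*p) - 2.07*exp(p) + 2.01)^2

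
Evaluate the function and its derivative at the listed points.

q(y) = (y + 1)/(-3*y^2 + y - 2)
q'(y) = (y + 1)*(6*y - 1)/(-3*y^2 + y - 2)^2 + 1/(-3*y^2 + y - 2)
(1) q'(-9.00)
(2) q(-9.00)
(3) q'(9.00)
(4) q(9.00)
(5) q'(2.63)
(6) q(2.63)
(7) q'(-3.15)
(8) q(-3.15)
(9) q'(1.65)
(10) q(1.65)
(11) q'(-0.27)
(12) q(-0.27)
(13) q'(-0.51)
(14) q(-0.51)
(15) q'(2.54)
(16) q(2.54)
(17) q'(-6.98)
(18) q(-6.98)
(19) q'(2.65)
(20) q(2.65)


(1) = 0.00
(2) = 0.03
(3) = 0.01
(4) = -0.04
(5) = 0.08
(6) = -0.18
(7) = 0.01
(8) = 0.06
(9) = 0.21
(10) = -0.31
(11) = -0.71
(12) = -0.29
(13) = -0.49
(14) = -0.15
(15) = 0.09
(16) = -0.19
(17) = 0.00
(18) = 0.04
(19) = 0.08
(20) = -0.18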